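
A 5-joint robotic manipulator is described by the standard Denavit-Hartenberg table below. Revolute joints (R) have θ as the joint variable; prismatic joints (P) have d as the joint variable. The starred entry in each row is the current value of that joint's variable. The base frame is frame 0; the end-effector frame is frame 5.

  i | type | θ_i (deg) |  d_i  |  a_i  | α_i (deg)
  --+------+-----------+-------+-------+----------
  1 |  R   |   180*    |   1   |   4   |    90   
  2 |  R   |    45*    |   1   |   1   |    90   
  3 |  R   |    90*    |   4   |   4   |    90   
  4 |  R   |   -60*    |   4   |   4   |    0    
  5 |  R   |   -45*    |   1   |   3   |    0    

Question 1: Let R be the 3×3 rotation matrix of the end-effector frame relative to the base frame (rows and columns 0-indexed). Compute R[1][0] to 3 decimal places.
-0.259

End-effector x-axis (col 0 of R) = (0.6830,-0.2588,0.6830)
R[1][0] = -0.2588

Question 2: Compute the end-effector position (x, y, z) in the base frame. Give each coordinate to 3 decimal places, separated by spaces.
-6.573 6.224 6.913

after link 1: o_1 = (-4.0000, 0.0000, 1.0000)
after link 2: o_2 = (-4.7071, 1.0000, 1.7071)
after link 3: o_3 = (-7.5355, 5.0000, -1.1213)
after link 4: o_4 = (-7.9145, 7.0000, 4.1566)
after link 5: o_5 = (-6.5725, 6.2235, 6.9127)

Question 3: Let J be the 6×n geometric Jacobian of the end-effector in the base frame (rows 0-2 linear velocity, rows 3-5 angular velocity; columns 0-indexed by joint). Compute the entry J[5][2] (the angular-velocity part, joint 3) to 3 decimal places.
axis z_2 = (-0.7071,0.0000,-0.7071); lever o_n−o_2 = (-1.8654,5.2235,5.2056)
cross product → J_v[:, 2] = (3.6936,5.0000,-3.6936)
J_ω[:, 2] = z_2
entry J[5][2] = -0.7071

-0.707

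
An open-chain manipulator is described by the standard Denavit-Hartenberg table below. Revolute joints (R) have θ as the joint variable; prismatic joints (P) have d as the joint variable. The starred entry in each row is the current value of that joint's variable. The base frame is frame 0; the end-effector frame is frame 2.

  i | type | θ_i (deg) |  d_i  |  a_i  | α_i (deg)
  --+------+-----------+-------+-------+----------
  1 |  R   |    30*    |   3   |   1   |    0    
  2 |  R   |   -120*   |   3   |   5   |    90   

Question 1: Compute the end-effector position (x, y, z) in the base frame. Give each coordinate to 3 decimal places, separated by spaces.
0.866 -4.500 6.000

after link 1: o_1 = (0.8660, 0.5000, 3.0000)
after link 2: o_2 = (0.8660, -4.5000, 6.0000)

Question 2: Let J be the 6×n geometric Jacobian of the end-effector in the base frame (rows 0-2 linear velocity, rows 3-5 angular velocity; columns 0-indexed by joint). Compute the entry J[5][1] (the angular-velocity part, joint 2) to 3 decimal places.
1.000

axis z_1 = (0.0000,0.0000,1.0000); lever o_n−o_1 = (0.0000,-5.0000,3.0000)
cross product → J_v[:, 1] = (5.0000,0.0000,-0.0000)
J_ω[:, 1] = z_1
entry J[5][1] = 1.0000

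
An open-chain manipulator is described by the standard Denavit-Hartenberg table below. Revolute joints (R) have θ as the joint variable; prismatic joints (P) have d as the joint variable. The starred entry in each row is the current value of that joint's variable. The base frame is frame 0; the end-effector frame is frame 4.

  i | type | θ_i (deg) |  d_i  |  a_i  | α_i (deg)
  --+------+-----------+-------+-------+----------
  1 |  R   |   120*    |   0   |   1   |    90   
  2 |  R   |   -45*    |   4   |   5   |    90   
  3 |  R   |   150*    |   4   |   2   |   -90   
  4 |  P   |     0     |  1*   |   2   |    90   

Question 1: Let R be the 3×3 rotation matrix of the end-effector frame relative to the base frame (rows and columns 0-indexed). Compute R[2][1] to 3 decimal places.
End-effector y-axis (col 1 of R) = (-0.5732,-0.7392,0.3536)
R[2][1] = 0.3536

0.354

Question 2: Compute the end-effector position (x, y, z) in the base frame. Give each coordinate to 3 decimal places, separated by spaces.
4.994 1.618 -3.561

after link 1: o_1 = (-0.5000, 0.8660, 0.0000)
after link 2: o_2 = (1.1963, 5.9279, -3.5355)
after link 3: o_3 = (4.0889, 2.9177, -5.1392)
after link 4: o_4 = (4.9941, 1.6179, -3.5609)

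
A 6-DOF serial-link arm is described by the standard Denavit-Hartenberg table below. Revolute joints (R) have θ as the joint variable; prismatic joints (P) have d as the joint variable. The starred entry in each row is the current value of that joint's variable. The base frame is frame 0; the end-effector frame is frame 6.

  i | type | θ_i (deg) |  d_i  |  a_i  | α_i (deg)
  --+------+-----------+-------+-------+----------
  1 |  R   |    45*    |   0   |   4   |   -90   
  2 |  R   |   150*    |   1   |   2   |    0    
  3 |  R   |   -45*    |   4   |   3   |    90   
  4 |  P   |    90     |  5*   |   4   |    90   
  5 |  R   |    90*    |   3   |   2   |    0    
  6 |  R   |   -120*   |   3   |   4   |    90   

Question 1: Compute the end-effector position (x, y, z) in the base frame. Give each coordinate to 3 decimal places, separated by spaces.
after link 1: o_1 = (2.8284, 2.8284, 0.0000)
after link 2: o_2 = (0.8966, 2.3108, -1.0000)
after link 3: o_3 = (-2.4809, 4.5902, -3.8978)
after link 4: o_4 = (-1.8943, 10.8337, -5.1919)
after link 5: o_5 = (-1.0773, 11.6507, -8.6073)
after link 6: o_6 = (-5.4418, 12.1851, -10.9874)

-5.442 12.185 -10.987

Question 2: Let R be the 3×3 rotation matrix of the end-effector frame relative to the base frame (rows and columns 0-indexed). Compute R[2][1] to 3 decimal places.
End-effector y-axis (col 1 of R) = (-0.1830,-0.1830,-0.9659)
R[2][1] = -0.9659

-0.966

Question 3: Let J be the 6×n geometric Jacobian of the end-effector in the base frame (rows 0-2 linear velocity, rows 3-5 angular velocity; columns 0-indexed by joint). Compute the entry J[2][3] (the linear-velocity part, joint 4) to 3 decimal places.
prismatic axis z_3 = (0.6830,0.6830,-0.2588)
J_v[:, 3] = z_3; J_ω[:, 3] = (0,0,0)
entry J[2][3] = -0.2588

-0.259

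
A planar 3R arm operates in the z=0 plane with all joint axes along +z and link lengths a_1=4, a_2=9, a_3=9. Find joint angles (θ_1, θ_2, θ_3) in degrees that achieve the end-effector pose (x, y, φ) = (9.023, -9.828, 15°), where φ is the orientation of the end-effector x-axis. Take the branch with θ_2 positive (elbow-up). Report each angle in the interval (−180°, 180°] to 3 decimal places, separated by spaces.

-120.000 45.001 89.998

wrist centre = target − a_3·(cos φ, sin φ) = (0.3297, -12.1574)
cos θ_2 = (147.9104−4²−9²)/(2·4·9) = 0.7071; θ_2 = 45.0015° (elbow-up)
β = atan2(-12.1574,0.3297) = -88.4467°; ψ = atan2(6.3641,10.3638) = 31.5530°
θ_1 = β − ψ = -119.9997°
θ_3 = φ − θ_1 − θ_2 = 89.9982° (wrapped to (-180°,180°])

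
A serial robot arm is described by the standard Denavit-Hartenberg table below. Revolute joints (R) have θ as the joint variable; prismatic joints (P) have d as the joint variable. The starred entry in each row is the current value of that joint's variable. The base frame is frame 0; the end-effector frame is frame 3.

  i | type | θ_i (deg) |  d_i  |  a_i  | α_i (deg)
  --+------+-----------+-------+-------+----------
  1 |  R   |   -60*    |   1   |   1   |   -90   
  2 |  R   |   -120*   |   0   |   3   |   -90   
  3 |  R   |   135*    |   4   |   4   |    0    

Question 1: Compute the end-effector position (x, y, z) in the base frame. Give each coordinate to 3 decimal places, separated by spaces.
-0.260 -5.206 3.149

after link 1: o_1 = (0.5000, -0.8660, 1.0000)
after link 2: o_2 = (-0.2500, 0.4330, 3.5981)
after link 3: o_3 = (-0.2603, -5.2059, 3.1486)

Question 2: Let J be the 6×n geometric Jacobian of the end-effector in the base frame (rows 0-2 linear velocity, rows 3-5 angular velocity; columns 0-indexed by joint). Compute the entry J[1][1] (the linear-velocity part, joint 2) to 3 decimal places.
-1.861

axis z_1 = (0.8660,0.5000,0.0000); lever o_n−o_1 = (-0.7603,-4.3399,2.1486)
cross product → J_v[:, 1] = (1.0743,-1.8607,-3.3783)
J_ω[:, 1] = z_1
entry J[1][1] = -1.8607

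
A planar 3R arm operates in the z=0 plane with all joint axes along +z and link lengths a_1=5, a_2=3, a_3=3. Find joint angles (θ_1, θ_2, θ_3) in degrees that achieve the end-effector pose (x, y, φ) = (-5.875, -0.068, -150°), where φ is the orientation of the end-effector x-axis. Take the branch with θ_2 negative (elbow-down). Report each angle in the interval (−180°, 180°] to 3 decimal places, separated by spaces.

-167.218 -134.994 152.212

wrist centre = target − a_3·(cos φ, sin φ) = (-3.2769, 1.4320)
cos θ_2 = (12.7889−5²−3²)/(2·5·3) = -0.7070; θ_2 = -134.9944° (elbow-down)
β = atan2(1.4320,-3.2769) = 156.3949°; ψ = atan2(-2.1215,2.8789) = -36.3875°
θ_1 = β − ψ = 192.7824°
θ_3 = φ − θ_1 − θ_2 = 152.2121° (wrapped to (-180°,180°])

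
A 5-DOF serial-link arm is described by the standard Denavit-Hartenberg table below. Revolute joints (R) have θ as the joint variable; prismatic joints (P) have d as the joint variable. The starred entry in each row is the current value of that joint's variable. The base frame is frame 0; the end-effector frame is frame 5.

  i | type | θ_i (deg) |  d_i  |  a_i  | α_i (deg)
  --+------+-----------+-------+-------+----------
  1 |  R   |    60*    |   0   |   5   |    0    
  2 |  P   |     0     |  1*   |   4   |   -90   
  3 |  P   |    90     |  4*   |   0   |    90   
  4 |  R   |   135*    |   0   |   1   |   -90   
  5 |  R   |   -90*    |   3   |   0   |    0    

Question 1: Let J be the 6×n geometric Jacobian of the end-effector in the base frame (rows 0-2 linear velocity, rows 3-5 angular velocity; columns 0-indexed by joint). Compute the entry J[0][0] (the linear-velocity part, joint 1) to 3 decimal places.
-9.087

axis z_0 = ẑ; lever o_n−o_0 = (2.2606,9.0871,3.8284)
cross product → J_v[:, 0] = (-9.0871,2.2606,0.0000)
J_ω[:, 0] = z_0
entry J[0][0] = -9.0871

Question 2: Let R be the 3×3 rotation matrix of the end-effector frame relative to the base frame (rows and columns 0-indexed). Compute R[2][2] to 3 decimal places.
End-effector z-axis (col 2 of R) = (0.6124,-0.3536,0.7071)
R[2][2] = 0.7071

0.707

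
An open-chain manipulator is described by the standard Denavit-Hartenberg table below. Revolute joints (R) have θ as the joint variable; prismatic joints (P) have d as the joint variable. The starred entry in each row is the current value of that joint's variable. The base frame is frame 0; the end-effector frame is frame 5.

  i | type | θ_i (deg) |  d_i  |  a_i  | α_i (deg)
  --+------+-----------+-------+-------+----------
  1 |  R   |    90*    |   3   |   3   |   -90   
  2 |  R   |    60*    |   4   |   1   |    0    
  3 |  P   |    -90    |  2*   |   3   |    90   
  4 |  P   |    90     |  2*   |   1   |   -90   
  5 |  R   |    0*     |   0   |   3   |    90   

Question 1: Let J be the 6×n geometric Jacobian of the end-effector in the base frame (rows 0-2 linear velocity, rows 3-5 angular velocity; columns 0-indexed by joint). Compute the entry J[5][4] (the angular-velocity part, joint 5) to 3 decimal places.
axis z_4 = (-0.0000,-0.8660,-0.5000); lever o_n−o_4 = (-3.0000,0.0000,0.0000)
cross product → J_v[:, 4] = (0.0000,1.5000,-2.5981)
J_ω[:, 4] = z_4
entry J[5][4] = -0.5000

-0.500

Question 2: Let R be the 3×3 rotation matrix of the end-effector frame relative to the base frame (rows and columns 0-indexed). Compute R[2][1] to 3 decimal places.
End-effector y-axis (col 1 of R) = (-0.0000,-0.8660,-0.5000)
R[2][1] = -0.5000

-0.500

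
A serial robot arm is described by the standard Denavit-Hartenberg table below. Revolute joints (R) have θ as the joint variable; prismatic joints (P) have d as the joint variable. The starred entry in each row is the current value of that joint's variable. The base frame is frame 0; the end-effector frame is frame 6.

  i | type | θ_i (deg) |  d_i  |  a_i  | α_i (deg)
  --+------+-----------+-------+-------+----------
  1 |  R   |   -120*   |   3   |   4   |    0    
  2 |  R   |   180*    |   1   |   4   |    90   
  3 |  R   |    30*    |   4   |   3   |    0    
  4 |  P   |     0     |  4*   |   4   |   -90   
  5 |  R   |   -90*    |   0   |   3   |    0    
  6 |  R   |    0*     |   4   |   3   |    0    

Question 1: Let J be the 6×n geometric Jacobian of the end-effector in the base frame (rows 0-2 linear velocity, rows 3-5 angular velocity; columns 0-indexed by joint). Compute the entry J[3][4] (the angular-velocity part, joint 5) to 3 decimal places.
-0.250

axis z_4 = (-0.2500,-0.4330,0.8660); lever o_n−o_4 = (4.1962,-4.7321,3.4641)
cross product → J_v[:, 4] = (2.5981,4.5000,3.0000)
J_ω[:, 4] = z_4
entry J[3][4] = -0.2500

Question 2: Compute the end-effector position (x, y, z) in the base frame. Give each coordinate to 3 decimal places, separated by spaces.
14.155 -3.482 10.964

after link 1: o_1 = (-2.0000, -3.4641, 3.0000)
after link 2: o_2 = (0.0000, -0.0000, 4.0000)
after link 3: o_3 = (4.7631, 0.2500, 5.5000)
after link 4: o_4 = (9.9593, 1.2500, 7.5000)
after link 5: o_5 = (12.5574, -0.2500, 7.5000)
after link 6: o_6 = (14.1554, -3.4821, 10.9641)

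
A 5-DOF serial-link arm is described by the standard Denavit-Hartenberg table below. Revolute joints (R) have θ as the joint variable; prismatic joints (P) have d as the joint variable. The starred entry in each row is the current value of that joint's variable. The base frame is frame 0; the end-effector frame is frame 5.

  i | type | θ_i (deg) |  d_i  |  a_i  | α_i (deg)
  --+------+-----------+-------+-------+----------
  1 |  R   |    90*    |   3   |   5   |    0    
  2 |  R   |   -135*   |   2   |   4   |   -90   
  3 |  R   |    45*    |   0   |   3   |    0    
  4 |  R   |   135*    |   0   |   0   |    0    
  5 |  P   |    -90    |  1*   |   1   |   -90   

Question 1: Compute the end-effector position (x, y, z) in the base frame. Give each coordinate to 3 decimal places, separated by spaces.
after link 1: o_1 = (0.0000, 5.0000, 3.0000)
after link 2: o_2 = (2.8284, 2.1716, 5.0000)
after link 3: o_3 = (4.3284, 0.6716, 2.8787)
after link 4: o_4 = (4.3284, 0.6716, 2.8787)
after link 5: o_5 = (5.0355, 1.3787, 1.8787)

5.036 1.379 1.879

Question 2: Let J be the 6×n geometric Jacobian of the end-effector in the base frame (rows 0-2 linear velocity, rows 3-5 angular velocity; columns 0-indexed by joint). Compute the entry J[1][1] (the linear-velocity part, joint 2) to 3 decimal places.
axis z_1 = (0.0000,0.0000,1.0000); lever o_n−o_1 = (5.0355,-3.6213,-1.1213)
cross product → J_v[:, 1] = (3.6213,5.0355,-0.0000)
J_ω[:, 1] = z_1
entry J[1][1] = 5.0355

5.036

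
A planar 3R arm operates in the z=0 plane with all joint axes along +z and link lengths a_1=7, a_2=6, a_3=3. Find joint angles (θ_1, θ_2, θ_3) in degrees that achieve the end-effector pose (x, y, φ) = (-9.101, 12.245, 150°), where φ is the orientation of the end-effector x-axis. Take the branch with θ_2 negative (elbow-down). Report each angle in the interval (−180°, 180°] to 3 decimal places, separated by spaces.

wrist centre = target − a_3·(cos φ, sin φ) = (-6.5029, 10.7450)
cos θ_2 = (157.7430−7²−6²)/(2·7·6) = 0.8660; θ_2 = -30.0042° (elbow-down)
β = atan2(10.7450,-6.5029) = 121.1825°; ψ = atan2(-3.0004,12.1959) = -13.8212°
θ_1 = β − ψ = 135.0037°
θ_3 = φ − θ_1 − θ_2 = 45.0005° (wrapped to (-180°,180°])

135.004 -30.004 45.001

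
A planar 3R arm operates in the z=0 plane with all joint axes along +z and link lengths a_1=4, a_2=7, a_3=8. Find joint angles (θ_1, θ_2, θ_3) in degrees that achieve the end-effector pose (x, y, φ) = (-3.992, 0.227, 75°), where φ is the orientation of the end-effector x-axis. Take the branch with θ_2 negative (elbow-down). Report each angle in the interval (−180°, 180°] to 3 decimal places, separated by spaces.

wrist centre = target − a_3·(cos φ, sin φ) = (-6.0626, -7.5004)
cos θ_2 = (93.0106−4²−7²)/(2·4·7) = 0.5002; θ_2 = -59.9874° (elbow-down)
β = atan2(-7.5004,-6.0626) = -128.9485°; ψ = atan2(-6.0614,7.5013) = -38.9398°
θ_1 = β − ψ = -90.0087°
θ_3 = φ − θ_1 − θ_2 = -135.0038° (wrapped to (-180°,180°])

-90.009 -59.987 -135.004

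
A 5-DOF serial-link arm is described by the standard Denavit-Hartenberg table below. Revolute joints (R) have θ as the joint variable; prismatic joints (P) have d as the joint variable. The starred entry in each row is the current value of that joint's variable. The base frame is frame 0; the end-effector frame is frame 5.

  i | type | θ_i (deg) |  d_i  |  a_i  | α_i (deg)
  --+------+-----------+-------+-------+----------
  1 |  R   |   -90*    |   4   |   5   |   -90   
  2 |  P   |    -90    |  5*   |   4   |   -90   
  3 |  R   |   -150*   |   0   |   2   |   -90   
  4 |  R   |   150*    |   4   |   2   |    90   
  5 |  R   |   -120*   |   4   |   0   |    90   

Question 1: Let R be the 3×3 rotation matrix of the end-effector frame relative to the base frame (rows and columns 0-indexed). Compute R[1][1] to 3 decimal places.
End-effector y-axis (col 1 of R) = (0.2500,0.8660,-0.4330)
R[1][1] = 0.8660

0.866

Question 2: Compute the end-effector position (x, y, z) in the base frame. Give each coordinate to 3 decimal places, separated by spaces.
after link 1: o_1 = (0.0000, -5.0000, 4.0000)
after link 2: o_2 = (5.0000, -5.0000, 8.0000)
after link 3: o_3 = (6.0000, -5.0000, 6.2679)
after link 4: o_4 = (8.5981, -4.0000, 9.7679)
after link 5: o_5 = (9.5981, -0.5359, 8.0359)

9.598 -0.536 8.036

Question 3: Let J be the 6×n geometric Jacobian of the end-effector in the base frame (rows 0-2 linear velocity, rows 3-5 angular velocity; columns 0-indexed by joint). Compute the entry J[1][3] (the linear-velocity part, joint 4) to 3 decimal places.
0.268

axis z_3 = (0.8660,0.0000,0.5000); lever o_n−o_3 = (3.5981,4.4641,1.7679)
cross product → J_v[:, 3] = (-2.2321,0.2679,3.8660)
J_ω[:, 3] = z_3
entry J[1][3] = 0.2679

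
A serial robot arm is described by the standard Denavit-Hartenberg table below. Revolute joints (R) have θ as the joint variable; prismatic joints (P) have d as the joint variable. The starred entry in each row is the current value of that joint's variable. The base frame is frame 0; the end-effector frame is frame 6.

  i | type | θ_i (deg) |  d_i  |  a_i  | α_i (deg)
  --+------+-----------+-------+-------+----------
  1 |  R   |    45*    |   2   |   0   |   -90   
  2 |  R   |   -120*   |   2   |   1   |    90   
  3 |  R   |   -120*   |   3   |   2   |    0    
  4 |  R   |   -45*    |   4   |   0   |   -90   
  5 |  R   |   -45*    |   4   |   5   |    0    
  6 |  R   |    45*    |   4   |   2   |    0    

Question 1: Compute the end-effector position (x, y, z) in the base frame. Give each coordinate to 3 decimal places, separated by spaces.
0.994 -11.581 -6.105

after link 1: o_1 = (0.0000, 0.0000, 2.0000)
after link 2: o_2 = (-1.7678, 1.0607, 2.8660)
after link 3: o_3 = (-2.0266, -1.6476, 0.5000)
after link 4: o_4 = (-4.4761, -4.0971, -1.5000)
after link 5: o_5 = (-2.4207, -8.7999, -5.3287)
after link 6: o_6 = (0.9944, -11.5810, -6.1052)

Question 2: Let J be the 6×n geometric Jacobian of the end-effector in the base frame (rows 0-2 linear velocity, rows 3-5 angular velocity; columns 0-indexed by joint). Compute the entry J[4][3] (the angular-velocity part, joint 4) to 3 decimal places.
axis z_3 = (-0.6124,-0.6124,-0.5000); lever o_n−o_3 = (3.0210,-9.9334,-6.6052)
cross product → J_v[:, 3] = (-0.9218,-5.5553,7.9329)
J_ω[:, 3] = z_3
entry J[4][3] = -0.6124

-0.612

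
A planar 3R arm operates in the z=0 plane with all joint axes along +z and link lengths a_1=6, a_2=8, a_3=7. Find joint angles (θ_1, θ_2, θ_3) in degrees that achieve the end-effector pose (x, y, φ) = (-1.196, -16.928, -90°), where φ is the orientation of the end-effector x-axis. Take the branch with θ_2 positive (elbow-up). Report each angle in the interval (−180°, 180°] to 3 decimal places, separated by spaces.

wrist centre = target − a_3·(cos φ, sin φ) = (-1.1960, -9.9280)
cos θ_2 = (99.9956−6²−8²)/(2·6·8) = -0.0000; θ_2 = 90.0026° (elbow-up)
β = atan2(-9.9280,-1.1960) = -96.8692°; ψ = atan2(8.0000,5.9996) = 53.1318°
θ_1 = β − ψ = -150.0010°
θ_3 = φ − θ_1 − θ_2 = -30.0017° (wrapped to (-180°,180°])

-150.001 90.003 -30.002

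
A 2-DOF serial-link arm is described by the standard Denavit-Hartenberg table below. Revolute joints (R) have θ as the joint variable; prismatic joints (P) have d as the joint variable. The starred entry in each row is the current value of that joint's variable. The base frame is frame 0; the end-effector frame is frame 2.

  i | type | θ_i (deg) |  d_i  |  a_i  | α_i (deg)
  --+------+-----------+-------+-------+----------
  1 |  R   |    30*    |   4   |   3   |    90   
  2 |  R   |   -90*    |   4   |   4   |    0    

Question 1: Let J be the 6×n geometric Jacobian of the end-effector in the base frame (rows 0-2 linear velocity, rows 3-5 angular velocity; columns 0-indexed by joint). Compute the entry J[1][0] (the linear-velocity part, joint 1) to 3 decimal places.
4.598

axis z_0 = ẑ; lever o_n−o_0 = (4.5981,-1.9641,0.0000)
cross product → J_v[:, 0] = (1.9641,4.5981,-0.0000)
J_ω[:, 0] = z_0
entry J[1][0] = 4.5981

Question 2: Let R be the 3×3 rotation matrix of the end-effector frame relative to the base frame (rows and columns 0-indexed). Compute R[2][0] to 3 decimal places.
-1.000

End-effector x-axis (col 0 of R) = (0.0000,-0.0000,-1.0000)
R[2][0] = -1.0000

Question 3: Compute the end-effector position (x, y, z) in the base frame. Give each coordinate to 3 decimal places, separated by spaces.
4.598 -1.964 0.000

after link 1: o_1 = (2.5981, 1.5000, 4.0000)
after link 2: o_2 = (4.5981, -1.9641, 0.0000)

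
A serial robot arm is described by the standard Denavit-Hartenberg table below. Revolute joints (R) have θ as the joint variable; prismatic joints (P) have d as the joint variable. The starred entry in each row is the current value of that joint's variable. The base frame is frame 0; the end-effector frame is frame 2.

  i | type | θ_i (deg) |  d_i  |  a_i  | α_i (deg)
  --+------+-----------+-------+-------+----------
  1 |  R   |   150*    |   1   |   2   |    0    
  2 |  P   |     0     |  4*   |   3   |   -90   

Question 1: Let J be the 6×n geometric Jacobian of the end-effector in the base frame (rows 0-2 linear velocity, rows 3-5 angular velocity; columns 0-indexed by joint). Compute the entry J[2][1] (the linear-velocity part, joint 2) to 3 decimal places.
prismatic axis z_1 = (0.0000,0.0000,1.0000)
J_v[:, 1] = z_1; J_ω[:, 1] = (0,0,0)
entry J[2][1] = 1.0000

1.000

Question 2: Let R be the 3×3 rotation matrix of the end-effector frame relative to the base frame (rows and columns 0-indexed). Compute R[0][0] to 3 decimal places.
-0.866

End-effector x-axis (col 0 of R) = (-0.8660,0.5000,0.0000)
R[0][0] = -0.8660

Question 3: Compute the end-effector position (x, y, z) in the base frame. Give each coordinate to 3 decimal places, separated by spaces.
after link 1: o_1 = (-1.7321, 1.0000, 1.0000)
after link 2: o_2 = (-4.3301, 2.5000, 5.0000)

-4.330 2.500 5.000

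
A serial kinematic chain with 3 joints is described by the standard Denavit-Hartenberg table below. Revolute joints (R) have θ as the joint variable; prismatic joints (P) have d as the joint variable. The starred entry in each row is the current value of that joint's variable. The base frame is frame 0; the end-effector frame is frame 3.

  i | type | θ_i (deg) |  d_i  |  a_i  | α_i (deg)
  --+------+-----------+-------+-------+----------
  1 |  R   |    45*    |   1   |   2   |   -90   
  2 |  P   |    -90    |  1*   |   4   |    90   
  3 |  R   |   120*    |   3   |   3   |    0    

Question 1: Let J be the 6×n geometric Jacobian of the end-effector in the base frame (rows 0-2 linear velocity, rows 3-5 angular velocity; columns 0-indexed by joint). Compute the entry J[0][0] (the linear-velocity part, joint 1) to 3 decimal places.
axis z_0 = ẑ; lever o_n−o_0 = (-3.2513,1.8371,3.5000)
cross product → J_v[:, 0] = (-1.8371,-3.2513,0.0000)
J_ω[:, 0] = z_0
entry J[0][0] = -1.8371

-1.837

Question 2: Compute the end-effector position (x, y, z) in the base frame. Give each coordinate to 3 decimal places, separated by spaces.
-3.251 1.837 3.500

after link 1: o_1 = (1.4142, 1.4142, 1.0000)
after link 2: o_2 = (0.7071, 2.1213, 5.0000)
after link 3: o_3 = (-3.2513, 1.8371, 3.5000)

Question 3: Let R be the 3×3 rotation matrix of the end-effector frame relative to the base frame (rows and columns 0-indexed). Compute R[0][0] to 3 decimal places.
End-effector x-axis (col 0 of R) = (-0.6124,0.6124,-0.5000)
R[0][0] = -0.6124

-0.612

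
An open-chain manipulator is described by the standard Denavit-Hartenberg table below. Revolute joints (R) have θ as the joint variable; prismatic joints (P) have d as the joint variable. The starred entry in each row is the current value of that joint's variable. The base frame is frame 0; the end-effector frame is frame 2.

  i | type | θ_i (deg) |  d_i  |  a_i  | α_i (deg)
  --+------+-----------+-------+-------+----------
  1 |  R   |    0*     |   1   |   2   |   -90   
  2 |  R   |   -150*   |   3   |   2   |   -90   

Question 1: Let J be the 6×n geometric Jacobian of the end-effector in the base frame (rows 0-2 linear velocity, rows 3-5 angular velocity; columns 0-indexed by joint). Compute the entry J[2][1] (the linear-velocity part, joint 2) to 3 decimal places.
1.732

axis z_1 = (0.0000,1.0000,0.0000); lever o_n−o_1 = (-1.7321,3.0000,1.0000)
cross product → J_v[:, 1] = (1.0000,-0.0000,1.7321)
J_ω[:, 1] = z_1
entry J[2][1] = 1.7321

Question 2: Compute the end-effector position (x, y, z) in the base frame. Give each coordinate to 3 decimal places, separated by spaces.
0.268 3.000 2.000

after link 1: o_1 = (2.0000, 0.0000, 1.0000)
after link 2: o_2 = (0.2679, 3.0000, 2.0000)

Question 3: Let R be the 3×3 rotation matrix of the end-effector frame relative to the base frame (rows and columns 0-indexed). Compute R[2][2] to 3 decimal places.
0.866

End-effector z-axis (col 2 of R) = (0.5000,0.0000,0.8660)
R[2][2] = 0.8660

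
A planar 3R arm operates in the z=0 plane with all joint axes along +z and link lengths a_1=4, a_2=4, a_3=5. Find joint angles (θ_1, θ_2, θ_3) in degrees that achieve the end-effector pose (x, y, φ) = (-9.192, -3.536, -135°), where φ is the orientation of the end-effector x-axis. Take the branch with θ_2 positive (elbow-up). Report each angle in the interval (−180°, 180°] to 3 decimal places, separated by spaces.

wrist centre = target − a_3·(cos φ, sin φ) = (-5.6565, -0.0005)
cos θ_2 = (31.9956−4²−4²)/(2·4·4) = -0.0001; θ_2 = 90.0079° (elbow-up)
β = atan2(-0.0005,-5.6565) = -179.9953°; ψ = atan2(4.0000,3.9995) = 45.0039°
θ_1 = β − ψ = -224.9992°
θ_3 = φ − θ_1 − θ_2 = -0.0087° (wrapped to (-180°,180°])

135.001 90.008 -0.009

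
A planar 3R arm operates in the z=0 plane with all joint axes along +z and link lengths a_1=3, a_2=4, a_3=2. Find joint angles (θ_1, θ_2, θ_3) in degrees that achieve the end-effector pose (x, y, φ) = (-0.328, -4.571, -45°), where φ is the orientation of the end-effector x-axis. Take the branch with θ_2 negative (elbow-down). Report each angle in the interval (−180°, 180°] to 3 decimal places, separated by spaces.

wrist centre = target − a_3·(cos φ, sin φ) = (-1.7422, -3.1568)
cos θ_2 = (13.0006−3²−4²)/(2·3·4) = -0.5000; θ_2 = -119.9983° (elbow-down)
β = atan2(-3.1568,-1.7422) = -118.8941°; ψ = atan2(-3.4642,1.0001) = -73.8966°
θ_1 = β − ψ = -44.9975°
θ_3 = φ − θ_1 − θ_2 = 119.9958° (wrapped to (-180°,180°])

-44.997 -119.998 119.996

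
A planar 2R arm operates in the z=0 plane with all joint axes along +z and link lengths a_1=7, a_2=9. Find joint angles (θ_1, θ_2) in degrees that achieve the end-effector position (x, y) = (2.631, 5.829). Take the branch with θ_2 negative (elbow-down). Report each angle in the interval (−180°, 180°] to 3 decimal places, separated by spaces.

cos θ_2 = (40.8994−7²−9²)/(2·7·9) = -0.7071; θ_2 = -135.0033° (elbow-down)
β = atan2(5.8290,2.6310) = 65.7073°; ψ = atan2(-6.3636,0.6357) = -84.2955°
θ_1 = β − ψ = 150.0028°

150.003 -135.003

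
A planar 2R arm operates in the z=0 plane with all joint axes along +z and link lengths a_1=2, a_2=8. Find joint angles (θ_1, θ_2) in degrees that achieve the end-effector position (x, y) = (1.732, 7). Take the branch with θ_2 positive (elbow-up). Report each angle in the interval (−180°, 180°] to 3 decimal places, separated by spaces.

cos θ_2 = (51.9998−2²−8²)/(2·2·8) = -0.5000; θ_2 = 120.0004° (elbow-up)
β = atan2(7.0000,1.7320) = 76.1025°; ψ = atan2(6.9282,-2.0000) = 106.1025°
θ_1 = β − ψ = -30.0000°

-30.000 120.000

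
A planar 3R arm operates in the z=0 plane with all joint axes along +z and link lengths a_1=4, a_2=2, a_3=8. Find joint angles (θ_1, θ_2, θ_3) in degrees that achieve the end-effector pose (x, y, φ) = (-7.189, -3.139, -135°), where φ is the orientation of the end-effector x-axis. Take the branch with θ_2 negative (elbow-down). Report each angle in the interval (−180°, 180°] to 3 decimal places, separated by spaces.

wrist centre = target − a_3·(cos φ, sin φ) = (-1.5321, 2.5179)
cos θ_2 = (8.6871−4²−2²)/(2·4·2) = -0.7071; θ_2 = -134.9961° (elbow-down)
β = atan2(2.5179,-1.5321) = 121.3210°; ψ = atan2(-1.4143,2.5859) = -28.6758°
θ_1 = β − ψ = 149.9968°
θ_3 = φ − θ_1 − θ_2 = -150.0007° (wrapped to (-180°,180°])

149.997 -134.996 -150.001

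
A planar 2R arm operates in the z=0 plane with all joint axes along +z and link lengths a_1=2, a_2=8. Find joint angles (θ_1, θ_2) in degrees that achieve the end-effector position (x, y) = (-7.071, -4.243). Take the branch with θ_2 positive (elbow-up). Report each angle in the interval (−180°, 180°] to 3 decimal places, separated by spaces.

135.006 89.996

cos θ_2 = (68.0021−2²−8²)/(2·2·8) = 0.0001; θ_2 = 89.9963° (elbow-up)
β = atan2(-4.2430,-7.0710) = -149.0339°; ψ = atan2(8.0000,2.0005) = 75.9602°
θ_1 = β − ψ = -224.9941°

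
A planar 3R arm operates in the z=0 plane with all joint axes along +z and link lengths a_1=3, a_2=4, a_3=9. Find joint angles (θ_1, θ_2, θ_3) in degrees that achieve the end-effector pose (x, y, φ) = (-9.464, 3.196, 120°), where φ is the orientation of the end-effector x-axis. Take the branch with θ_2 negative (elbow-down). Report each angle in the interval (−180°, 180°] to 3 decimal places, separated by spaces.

wrist centre = target − a_3·(cos φ, sin φ) = (-4.9640, -4.5982)
cos θ_2 = (45.7850−3²−4²)/(2·3·4) = 0.8660; θ_2 = -29.9981° (elbow-down)
β = atan2(-4.5982,-4.9640) = -137.1906°; ψ = atan2(-1.9999,6.4642) = -17.1910°
θ_1 = β − ψ = -119.9995°
θ_3 = φ − θ_1 − θ_2 = -90.0023° (wrapped to (-180°,180°])

-120.000 -29.998 -90.002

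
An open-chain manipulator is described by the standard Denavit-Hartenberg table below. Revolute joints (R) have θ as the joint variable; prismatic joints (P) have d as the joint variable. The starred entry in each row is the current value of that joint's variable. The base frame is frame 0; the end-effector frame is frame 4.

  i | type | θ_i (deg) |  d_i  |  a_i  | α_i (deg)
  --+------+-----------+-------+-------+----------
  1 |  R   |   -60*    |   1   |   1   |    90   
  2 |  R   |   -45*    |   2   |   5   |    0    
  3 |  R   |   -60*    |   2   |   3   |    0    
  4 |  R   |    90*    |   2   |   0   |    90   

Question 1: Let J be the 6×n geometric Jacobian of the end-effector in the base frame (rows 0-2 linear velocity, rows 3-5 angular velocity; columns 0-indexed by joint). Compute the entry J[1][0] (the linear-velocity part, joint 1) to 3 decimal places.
-3.317

axis z_0 = ẑ; lever o_n−o_0 = (-3.3166,-6.2555,-5.4333)
cross product → J_v[:, 0] = (6.2555,-3.3166,0.0000)
J_ω[:, 0] = z_0
entry J[1][0] = -3.3166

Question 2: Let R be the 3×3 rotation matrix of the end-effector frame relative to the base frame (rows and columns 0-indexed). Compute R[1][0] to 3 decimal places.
-0.837

End-effector x-axis (col 0 of R) = (0.4830,-0.8365,-0.2588)
R[1][0] = -0.8365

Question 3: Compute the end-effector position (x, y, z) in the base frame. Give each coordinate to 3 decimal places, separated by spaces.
after link 1: o_1 = (0.5000, -0.8660, 1.0000)
after link 2: o_2 = (0.5357, -4.9279, -2.5355)
after link 3: o_3 = (-1.5846, -5.2555, -5.4333)
after link 4: o_4 = (-3.3166, -6.2555, -5.4333)

-3.317 -6.255 -5.433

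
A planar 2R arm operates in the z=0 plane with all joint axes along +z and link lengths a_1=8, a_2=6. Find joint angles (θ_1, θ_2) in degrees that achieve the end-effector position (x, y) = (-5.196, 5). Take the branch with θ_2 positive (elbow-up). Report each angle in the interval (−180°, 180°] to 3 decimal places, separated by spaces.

89.999 120.001

cos θ_2 = (51.9984−8²−6²)/(2·8·6) = -0.5000; θ_2 = 120.0011° (elbow-up)
β = atan2(5.0000,-5.1960) = 136.1013°; ψ = atan2(5.1961,4.9999) = 46.1024°
θ_1 = β − ψ = 89.9989°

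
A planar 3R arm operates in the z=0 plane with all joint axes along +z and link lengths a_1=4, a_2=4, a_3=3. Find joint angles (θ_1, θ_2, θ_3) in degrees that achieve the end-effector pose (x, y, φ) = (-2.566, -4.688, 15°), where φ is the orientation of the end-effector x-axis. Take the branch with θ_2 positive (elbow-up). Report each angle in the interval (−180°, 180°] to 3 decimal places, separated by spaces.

wrist centre = target − a_3·(cos φ, sin φ) = (-5.4638, -5.4645)
cos θ_2 = (59.7132−4²−4²)/(2·4·4) = 0.8660; θ_2 = 29.9988° (elbow-up)
β = atan2(-5.4645,-5.4638) = -134.9964°; ψ = atan2(1.9999,7.4641) = 14.9994°
θ_1 = β − ψ = -149.9958°
θ_3 = φ − θ_1 − θ_2 = 134.9971° (wrapped to (-180°,180°])

-149.996 29.999 134.997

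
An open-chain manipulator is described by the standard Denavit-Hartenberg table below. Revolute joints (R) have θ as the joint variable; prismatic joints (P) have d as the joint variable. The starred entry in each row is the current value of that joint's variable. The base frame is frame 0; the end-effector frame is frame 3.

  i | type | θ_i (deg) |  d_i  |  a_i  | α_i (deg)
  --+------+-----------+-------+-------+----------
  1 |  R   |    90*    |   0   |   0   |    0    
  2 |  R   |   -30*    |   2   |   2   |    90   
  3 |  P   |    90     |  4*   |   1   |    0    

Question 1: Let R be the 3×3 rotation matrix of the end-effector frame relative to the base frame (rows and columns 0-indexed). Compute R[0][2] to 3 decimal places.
End-effector z-axis (col 2 of R) = (0.8660,-0.5000,0.0000)
R[0][2] = 0.8660

0.866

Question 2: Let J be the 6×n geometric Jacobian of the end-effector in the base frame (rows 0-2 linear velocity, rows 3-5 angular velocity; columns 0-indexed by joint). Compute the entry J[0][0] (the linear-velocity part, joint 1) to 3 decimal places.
axis z_0 = ẑ; lever o_n−o_0 = (4.4641,-0.2679,3.0000)
cross product → J_v[:, 0] = (0.2679,4.4641,-0.0000)
J_ω[:, 0] = z_0
entry J[0][0] = 0.2679

0.268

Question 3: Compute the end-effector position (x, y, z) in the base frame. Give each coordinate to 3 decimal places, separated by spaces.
4.464 -0.268 3.000

after link 1: o_1 = (0.0000, 0.0000, 0.0000)
after link 2: o_2 = (1.0000, 1.7321, 2.0000)
after link 3: o_3 = (4.4641, -0.2679, 3.0000)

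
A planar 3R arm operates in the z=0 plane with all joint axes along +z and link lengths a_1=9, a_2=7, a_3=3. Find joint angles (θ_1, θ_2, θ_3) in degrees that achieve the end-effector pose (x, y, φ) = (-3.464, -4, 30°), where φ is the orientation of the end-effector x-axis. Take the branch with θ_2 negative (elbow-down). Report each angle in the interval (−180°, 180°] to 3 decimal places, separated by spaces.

-89.999 -120.001 -120.000

wrist centre = target − a_3·(cos φ, sin φ) = (-6.0621, -5.5000)
cos θ_2 = (66.9988−9²−7²)/(2·9·7) = -0.5000; θ_2 = -120.0006° (elbow-down)
β = atan2(-5.5000,-6.0621) = -137.7832°; ψ = atan2(-6.0621,5.4999) = -47.7838°
θ_1 = β − ψ = -89.9994°
θ_3 = φ − θ_1 − θ_2 = -120.0000° (wrapped to (-180°,180°])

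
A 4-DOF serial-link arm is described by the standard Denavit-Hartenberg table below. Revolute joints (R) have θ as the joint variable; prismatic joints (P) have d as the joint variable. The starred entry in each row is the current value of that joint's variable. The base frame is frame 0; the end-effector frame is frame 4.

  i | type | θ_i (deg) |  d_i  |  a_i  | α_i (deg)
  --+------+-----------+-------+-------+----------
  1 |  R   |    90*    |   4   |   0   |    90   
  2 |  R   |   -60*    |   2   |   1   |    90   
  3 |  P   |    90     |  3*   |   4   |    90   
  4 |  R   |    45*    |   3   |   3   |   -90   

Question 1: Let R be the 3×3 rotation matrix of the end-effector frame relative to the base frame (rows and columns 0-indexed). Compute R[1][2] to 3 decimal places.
End-effector z-axis (col 2 of R) = (-0.7071,-0.6124,-0.3536)
R[1][2] = -0.6124

-0.612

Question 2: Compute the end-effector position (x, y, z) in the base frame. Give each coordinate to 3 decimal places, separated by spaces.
8.121 -2.435 -2.025

after link 1: o_1 = (0.0000, 0.0000, 4.0000)
after link 2: o_2 = (2.0000, 0.5000, 3.1340)
after link 3: o_3 = (6.0000, -2.0981, 1.6340)
after link 4: o_4 = (8.1213, -2.4352, -2.0248)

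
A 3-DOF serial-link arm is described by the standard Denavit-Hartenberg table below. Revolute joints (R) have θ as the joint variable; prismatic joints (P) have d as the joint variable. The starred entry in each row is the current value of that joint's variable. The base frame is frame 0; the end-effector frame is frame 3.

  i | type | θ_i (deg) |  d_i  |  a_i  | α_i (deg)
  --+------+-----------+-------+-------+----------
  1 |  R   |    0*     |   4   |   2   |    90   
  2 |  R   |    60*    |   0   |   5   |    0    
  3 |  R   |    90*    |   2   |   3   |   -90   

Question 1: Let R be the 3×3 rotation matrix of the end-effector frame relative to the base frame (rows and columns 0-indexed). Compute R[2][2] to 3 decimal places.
End-effector z-axis (col 2 of R) = (-0.5000,-0.0000,-0.8660)
R[2][2] = -0.8660

-0.866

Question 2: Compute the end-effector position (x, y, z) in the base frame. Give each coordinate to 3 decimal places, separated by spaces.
1.902 -2.000 9.830

after link 1: o_1 = (2.0000, 0.0000, 4.0000)
after link 2: o_2 = (4.5000, 0.0000, 8.3301)
after link 3: o_3 = (1.9019, -2.0000, 9.8301)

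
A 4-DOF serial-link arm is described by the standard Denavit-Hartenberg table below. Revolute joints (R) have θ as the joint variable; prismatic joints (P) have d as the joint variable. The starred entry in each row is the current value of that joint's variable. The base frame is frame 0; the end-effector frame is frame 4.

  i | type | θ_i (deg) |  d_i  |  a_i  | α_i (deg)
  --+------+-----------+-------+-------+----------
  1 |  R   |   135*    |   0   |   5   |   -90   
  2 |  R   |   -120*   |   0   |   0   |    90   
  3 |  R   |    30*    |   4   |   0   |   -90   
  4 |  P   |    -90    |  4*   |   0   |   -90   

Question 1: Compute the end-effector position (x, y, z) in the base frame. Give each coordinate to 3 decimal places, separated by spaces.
after link 1: o_1 = (-3.5355, 3.5355, 0.0000)
after link 2: o_2 = (-3.5355, 3.5355, 0.0000)
after link 3: o_3 = (-1.0860, 1.0860, -2.0000)
after link 4: o_4 = (-4.2426, -0.6563, -3.7321)

-4.243 -0.656 -3.732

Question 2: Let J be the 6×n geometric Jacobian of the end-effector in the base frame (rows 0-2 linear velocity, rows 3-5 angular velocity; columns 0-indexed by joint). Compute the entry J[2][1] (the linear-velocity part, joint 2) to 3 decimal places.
2.464

axis z_1 = (-0.7071,-0.7071,0.0000); lever o_n−o_1 = (-0.7071,-4.1919,-3.7321)
cross product → J_v[:, 1] = (2.6390,-2.6390,2.4641)
J_ω[:, 1] = z_1
entry J[2][1] = 2.4641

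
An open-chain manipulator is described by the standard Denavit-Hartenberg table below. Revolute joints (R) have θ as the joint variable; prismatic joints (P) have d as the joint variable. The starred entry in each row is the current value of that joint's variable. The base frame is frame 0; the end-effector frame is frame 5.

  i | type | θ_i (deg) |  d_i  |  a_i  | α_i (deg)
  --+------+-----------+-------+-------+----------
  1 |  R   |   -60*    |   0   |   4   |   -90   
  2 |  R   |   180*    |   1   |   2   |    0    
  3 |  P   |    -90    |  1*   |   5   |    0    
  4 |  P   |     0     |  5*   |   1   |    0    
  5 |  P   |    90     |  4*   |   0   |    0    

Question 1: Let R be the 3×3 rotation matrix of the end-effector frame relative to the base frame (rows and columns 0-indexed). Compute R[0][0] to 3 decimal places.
End-effector x-axis (col 0 of R) = (-0.5000,0.8660,-0.0000)
R[0][0] = -0.5000

-0.500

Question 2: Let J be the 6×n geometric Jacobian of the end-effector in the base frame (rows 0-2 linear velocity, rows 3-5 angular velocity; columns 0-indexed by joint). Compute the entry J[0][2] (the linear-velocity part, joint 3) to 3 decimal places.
prismatic axis z_2 = (0.8660,0.5000,0.0000)
J_v[:, 2] = z_2; J_ω[:, 2] = (0,0,0)
entry J[0][2] = 0.8660

0.866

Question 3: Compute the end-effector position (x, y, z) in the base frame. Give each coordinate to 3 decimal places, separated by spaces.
after link 1: o_1 = (2.0000, -3.4641, 0.0000)
after link 2: o_2 = (1.8660, -1.2321, -0.0000)
after link 3: o_3 = (2.7321, -0.7321, -5.0000)
after link 4: o_4 = (7.0622, 1.7679, -6.0000)
after link 5: o_5 = (10.5263, 3.7679, -6.0000)

10.526 3.768 -6.000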